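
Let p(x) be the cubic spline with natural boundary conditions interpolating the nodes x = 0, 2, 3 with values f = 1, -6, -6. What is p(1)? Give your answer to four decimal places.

Let M_i = p''(x_i). Step sizes h_i = 2, 1; slopes of the chords Δ_i = (y_(i+1) - y_i)/h_i = -7/2, 0.
  2·M_0 + 6·M_1 + 1·M_2 = 6(Δ_1 - Δ_0) = 21
Natural end conditions: M_0 = M_2 = 0.
Forward elimination and back-substitution give M_0 = 0, M_1 = 7/2, M_2 = 0.
On [0, 2], p(x) = 1 - 14/3·x + 0·x² + 7/24·x³.
With x = 1: p(1) = -27/8.

-3.3750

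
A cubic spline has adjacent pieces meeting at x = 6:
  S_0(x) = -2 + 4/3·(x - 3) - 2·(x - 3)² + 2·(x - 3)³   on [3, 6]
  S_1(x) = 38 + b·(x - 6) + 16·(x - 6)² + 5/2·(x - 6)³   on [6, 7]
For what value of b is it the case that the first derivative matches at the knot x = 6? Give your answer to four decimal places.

S_0'(x) = 4/3 - 4·(x - 3) + 6·(x - 3)², so S_0'(6) = 130/3. On the right, S_1'(6) = b, so b = 130/3.

43.3333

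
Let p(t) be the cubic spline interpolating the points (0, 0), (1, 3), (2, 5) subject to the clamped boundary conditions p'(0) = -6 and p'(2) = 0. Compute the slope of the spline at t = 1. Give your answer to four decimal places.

5.2500

Write M_i for p''(x_i). With h_i = 1, 1 and divided differences Δ_i = 3, 2, the continuity of p' gives the tridiagonal system
  1·M_0 + 4·M_1 + 1·M_2 = 6(Δ_1 - Δ_0) = -6
Clamped end conditions give two more equations: 2h_0·M_0 + h_0·M_1 = 6(Δ_0 - p'(0)) = 54 and h_1·M_1 + 2h_1·M_2 = 6(p'(2) - Δ_1) = -12.
Solving the tridiagonal system: M_0 = 63/2, M_1 = -9, M_2 = -3/2.
On [1, 2], p'(t) = b_1 + 2c_1·(t - 1) + 3d_1·(t - 1)² with b_1 = Δ_1 - h_1(2M_1 + M_2)/6 = 21/4, c_1 = M_1/2 = -9/2, d_1 = (M_2 - M_1)/(6h_1) = 5/4. So p'(1) = 21/4.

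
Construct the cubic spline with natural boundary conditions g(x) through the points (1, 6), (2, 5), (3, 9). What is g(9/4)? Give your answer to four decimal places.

5.5898

Let m_i = g''(x_i). Step sizes h_i = 1, 1; slopes of the chords Δ_i = (y_(i+1) - y_i)/h_i = -1, 4.
  1·m_0 + 4·m_1 + 1·m_2 = 6(Δ_1 - Δ_0) = 30
Natural end conditions: m_0 = m_2 = 0.
Forward elimination and back-substitution give m_0 = 0, m_1 = 15/2, m_2 = 0.
On [2, 3], g(x) = 5 + 3/2·(x - 2) + 15/4·(x - 2)² - 5/4·(x - 2)³.
With (x - 2) = 1/4: g(9/4) = 1431/256.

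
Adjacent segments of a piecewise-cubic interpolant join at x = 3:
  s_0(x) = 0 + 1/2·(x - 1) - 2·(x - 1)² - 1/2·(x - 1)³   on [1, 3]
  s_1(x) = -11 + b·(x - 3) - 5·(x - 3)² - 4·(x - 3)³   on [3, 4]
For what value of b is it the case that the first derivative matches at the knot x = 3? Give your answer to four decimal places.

-13.5000

s_0'(x) = 1/2 - 4·(x - 1) - 3/2·(x - 1)², so s_0'(3) = -27/2. On the right, s_1'(3) = b, so b = -27/2.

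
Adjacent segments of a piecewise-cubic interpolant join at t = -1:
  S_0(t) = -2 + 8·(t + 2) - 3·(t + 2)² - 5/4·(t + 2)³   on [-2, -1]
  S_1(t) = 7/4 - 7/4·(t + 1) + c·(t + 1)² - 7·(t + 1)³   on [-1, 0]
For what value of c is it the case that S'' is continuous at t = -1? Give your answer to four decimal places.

S_0''(t) = -6 - 15/2·(t + 2), so S_0''(-1) = -27/2. On the right, S_1''(-1) = 2c, so c = -27/4.

-6.7500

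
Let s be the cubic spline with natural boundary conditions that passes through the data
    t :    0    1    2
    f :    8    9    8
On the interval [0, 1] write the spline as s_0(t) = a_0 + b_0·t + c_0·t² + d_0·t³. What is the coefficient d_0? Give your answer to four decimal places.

-0.5000

With σ_i denoting the second derivative at x_i, h_i = 1, 1, and Δ_i = (y_(i+1) − y_i)/h_i = 1, -1:
  1·σ_0 + 4·σ_1 + 1·σ_2 = 6(Δ_1 - Δ_0) = -12
Natural end conditions: σ_0 = σ_2 = 0.
Solving the tridiagonal system: σ_0 = 0, σ_1 = -3, σ_2 = 0.
On [0, 1], with s_0(t) = a_0 + b_0·t + c_0·t² + d_0·t³: c_0 = σ_0/2 = 0, d_0 = (σ_1 - σ_0)/(6h_0) = -1/2, b_0 = Δ_0 - h_0(2σ_0 + σ_1)/6 = 3/2.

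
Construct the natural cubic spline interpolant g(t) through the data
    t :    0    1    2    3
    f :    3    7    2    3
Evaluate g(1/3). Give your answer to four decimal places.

5.1630

With M_i denoting the second derivative at x_i, h_i = 1, 1, 1, and Δ_i = (y_(i+1) − y_i)/h_i = 4, -5, 1:
  1·M_0 + 4·M_1 + 1·M_2 = 6(Δ_1 - Δ_0) = -54
  1·M_1 + 4·M_2 + 1·M_3 = 6(Δ_2 - Δ_1) = 36
Natural end conditions: M_0 = M_3 = 0.
Solving: M_0 = 0, M_1 = -84/5, M_2 = 66/5, M_3 = 0.
On [0, 1], g(t) = 3 + 34/5·t + 0·t² - 14/5·t³.
With t = 1/3: g(1/3) = 697/135.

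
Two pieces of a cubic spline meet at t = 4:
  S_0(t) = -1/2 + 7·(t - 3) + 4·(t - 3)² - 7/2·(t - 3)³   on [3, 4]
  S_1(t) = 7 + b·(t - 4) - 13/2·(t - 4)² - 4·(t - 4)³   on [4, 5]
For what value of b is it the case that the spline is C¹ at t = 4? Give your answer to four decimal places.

4.5000

S_0'(t) = 7 + 8·(t - 3) - 21/2·(t - 3)², so S_0'(4) = 9/2. On the right, S_1'(4) = b, so b = 9/2.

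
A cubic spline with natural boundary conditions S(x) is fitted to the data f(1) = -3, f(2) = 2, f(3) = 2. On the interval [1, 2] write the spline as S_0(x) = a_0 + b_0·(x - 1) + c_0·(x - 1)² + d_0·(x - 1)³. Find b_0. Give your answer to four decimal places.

Put M_i = S'' at the i-th knot. Here h = (1, 1) and Δ = (5, 0), so the interior equations h_(i-1)·M_(i-1) + 2(h_(i-1)+h_i)·M_i + h_i·M_(i+1) = 6(Δ_i − Δ_(i-1)) read
  1·M_0 + 4·M_1 + 1·M_2 = 6(Δ_1 - Δ_0) = -30
Natural end conditions: M_0 = M_2 = 0.
Solving the tridiagonal system: M_0 = 0, M_1 = -15/2, M_2 = 0.
On [1, 2], with S_0(x) = a_0 + b_0·(x - 1) + c_0·(x - 1)² + d_0·(x - 1)³: c_0 = M_0/2 = 0, d_0 = (M_1 - M_0)/(6h_0) = -5/4, b_0 = Δ_0 - h_0(2M_0 + M_1)/6 = 25/4.

6.2500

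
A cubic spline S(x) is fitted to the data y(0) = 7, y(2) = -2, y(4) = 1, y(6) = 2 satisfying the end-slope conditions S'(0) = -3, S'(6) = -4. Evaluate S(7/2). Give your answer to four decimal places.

With M_i denoting the second derivative at x_i, h_i = 2, 2, 2, and Δ_i = (y_(i+1) − y_i)/h_i = -9/2, 3/2, 1/2:
  2·M_0 + 8·M_1 + 2·M_2 = 6(Δ_1 - Δ_0) = 36
  2·M_1 + 8·M_2 + 2·M_3 = 6(Δ_2 - Δ_1) = -6
Clamped end conditions give two more equations: 2h_0·M_0 + h_0·M_1 = 6(Δ_0 - S'(0)) = -9 and h_2·M_2 + 2h_2·M_3 = 6(S'(6) - Δ_2) = -27.
Solving the tridiagonal system: M_0 = -157/30, M_1 = 179/30, M_2 = -19/30, M_3 = -193/30.
On [2, 4], S(x) = -2 - 34/15·(x - 2) + 179/60·(x - 2)² - 11/20·(x - 2)³.
With (x - 2) = 3/2: S(7/2) = -87/160.

-0.5438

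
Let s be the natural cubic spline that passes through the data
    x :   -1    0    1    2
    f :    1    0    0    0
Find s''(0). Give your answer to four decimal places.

Write M_i for s''(x_i). With h_i = 1, 1, 1 and divided differences Δ_i = -1, 0, 0, the continuity of s' gives the tridiagonal system
  1·M_0 + 4·M_1 + 1·M_2 = 6(Δ_1 - Δ_0) = 6
  1·M_1 + 4·M_2 + 1·M_3 = 6(Δ_2 - Δ_1) = 0
Natural end conditions: M_0 = M_3 = 0.
Forward elimination and back-substitution give M_0 = 0, M_1 = 8/5, M_2 = -2/5, M_3 = 0.

1.6000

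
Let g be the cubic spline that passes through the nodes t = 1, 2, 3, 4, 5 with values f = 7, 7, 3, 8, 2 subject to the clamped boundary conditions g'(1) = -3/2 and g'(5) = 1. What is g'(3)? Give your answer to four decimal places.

1.8929

Let M_i = g''(x_i). Step sizes h_i = 1, 1, 1, 1; slopes of the chords Δ_i = (y_(i+1) - y_i)/h_i = 0, -4, 5, -6.
  1·M_0 + 4·M_1 + 1·M_2 = 6(Δ_1 - Δ_0) = -24
  1·M_1 + 4·M_2 + 1·M_3 = 6(Δ_2 - Δ_1) = 54
  1·M_2 + 4·M_3 + 1·M_4 = 6(Δ_3 - Δ_2) = -66
Clamped end conditions give two more equations: 2h_0·M_0 + h_0·M_1 = 6(Δ_0 - g'(1)) = 9 and h_3·M_3 + 2h_3·M_4 = 6(g'(5) - Δ_3) = 42.
Solving: M_0 = 683/56, M_1 = -431/28, M_2 = 203/8, M_3 = -899/28, M_4 = 2075/56.
On [3, 4], g'(t) = b_2 + 2c_2·(t - 3) + 3d_2·(t - 3)² with b_2 = Δ_2 - h_2(2M_2 + M_3)/6 = 53/28, c_2 = M_2/2 = 203/16, d_2 = (M_3 - M_2)/(6h_2) = -1073/112. So g'(3) = 53/28.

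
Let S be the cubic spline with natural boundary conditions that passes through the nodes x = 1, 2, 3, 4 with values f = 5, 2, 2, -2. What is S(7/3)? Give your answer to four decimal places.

1.9802

Let σ_i = S''(x_i). Step sizes h_i = 1, 1, 1; slopes of the chords Δ_i = (y_(i+1) - y_i)/h_i = -3, 0, -4.
  1·σ_0 + 4·σ_1 + 1·σ_2 = 6(Δ_1 - Δ_0) = 18
  1·σ_1 + 4·σ_2 + 1·σ_3 = 6(Δ_2 - Δ_1) = -24
Natural end conditions: σ_0 = σ_3 = 0.
Forward elimination and back-substitution give σ_0 = 0, σ_1 = 32/5, σ_2 = -38/5, σ_3 = 0.
On [2, 3], S(x) = 2 - 13/15·(x - 2) + 16/5·(x - 2)² - 7/3·(x - 2)³.
With (x - 2) = 1/3: S(7/3) = 802/405.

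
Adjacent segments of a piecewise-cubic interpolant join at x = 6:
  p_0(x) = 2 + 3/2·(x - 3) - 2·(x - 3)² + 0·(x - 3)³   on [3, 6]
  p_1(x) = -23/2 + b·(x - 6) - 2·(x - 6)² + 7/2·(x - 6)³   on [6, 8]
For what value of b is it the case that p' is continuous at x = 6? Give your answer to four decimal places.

-10.5000

p_0'(x) = 3/2 - 4·(x - 3) + 0·(x - 3)², so p_0'(6) = -21/2. On the right, p_1'(6) = b, so b = -21/2.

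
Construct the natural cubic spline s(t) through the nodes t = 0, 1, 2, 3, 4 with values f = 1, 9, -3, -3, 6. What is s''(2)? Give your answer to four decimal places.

Put M_i = s'' at the i-th knot. Here h = (1, 1, 1, 1) and Δ = (8, -12, 0, 9), so the interior equations h_(i-1)·M_(i-1) + 2(h_(i-1)+h_i)·M_i + h_i·M_(i+1) = 6(Δ_i − Δ_(i-1)) read
  1·M_0 + 4·M_1 + 1·M_2 = 6(Δ_1 - Δ_0) = -120
  1·M_1 + 4·M_2 + 1·M_3 = 6(Δ_2 - Δ_1) = 72
  1·M_2 + 4·M_3 + 1·M_4 = 6(Δ_3 - Δ_2) = 54
Natural end conditions: M_0 = M_4 = 0.
Forward elimination and back-substitution give M_0 = 0, M_1 = -1017/28, M_2 = 177/7, M_3 = 201/28, M_4 = 0.

25.2857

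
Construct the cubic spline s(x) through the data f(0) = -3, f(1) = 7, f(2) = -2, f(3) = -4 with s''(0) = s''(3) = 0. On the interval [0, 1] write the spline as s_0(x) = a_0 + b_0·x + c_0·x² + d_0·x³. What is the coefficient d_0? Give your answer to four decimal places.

-5.5333

Let σ_i = s''(x_i). Step sizes h_i = 1, 1, 1; slopes of the chords Δ_i = (y_(i+1) - y_i)/h_i = 10, -9, -2.
  1·σ_0 + 4·σ_1 + 1·σ_2 = 6(Δ_1 - Δ_0) = -114
  1·σ_1 + 4·σ_2 + 1·σ_3 = 6(Δ_2 - Δ_1) = 42
Natural end conditions: σ_0 = σ_3 = 0.
Hence σ_0 = 0, σ_1 = -166/5, σ_2 = 94/5, σ_3 = 0.
On [0, 1], with s_0(x) = a_0 + b_0·x + c_0·x² + d_0·x³: c_0 = σ_0/2 = 0, d_0 = (σ_1 - σ_0)/(6h_0) = -83/15, b_0 = Δ_0 - h_0(2σ_0 + σ_1)/6 = 233/15.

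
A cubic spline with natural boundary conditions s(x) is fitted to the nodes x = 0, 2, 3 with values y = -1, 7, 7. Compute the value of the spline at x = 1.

4

Write M_i for s''(x_i). With h_i = 2, 1 and divided differences Δ_i = 4, 0, the continuity of s' gives the tridiagonal system
  2·M_0 + 6·M_1 + 1·M_2 = 6(Δ_1 - Δ_0) = -24
Natural end conditions: M_0 = M_2 = 0.
Hence M_0 = 0, M_1 = -4, M_2 = 0.
On [0, 2], s(x) = -1 + 16/3·x + 0·x² - 1/3·x³.
With x = 1: s(1) = 4.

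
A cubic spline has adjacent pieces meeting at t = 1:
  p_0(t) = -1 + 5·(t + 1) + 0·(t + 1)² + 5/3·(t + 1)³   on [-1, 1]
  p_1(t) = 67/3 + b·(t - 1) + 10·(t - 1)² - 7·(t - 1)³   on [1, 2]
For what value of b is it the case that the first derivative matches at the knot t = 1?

25

p_0'(t) = 5 + 0·(t + 1) + 5·(t + 1)², so p_0'(1) = 25. On the right, p_1'(1) = b, so b = 25.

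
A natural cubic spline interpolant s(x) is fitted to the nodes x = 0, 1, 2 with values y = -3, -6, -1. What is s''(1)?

12

Write m_i for s''(x_i). With h_i = 1, 1 and divided differences Δ_i = -3, 5, the continuity of s' gives the tridiagonal system
  1·m_0 + 4·m_1 + 1·m_2 = 6(Δ_1 - Δ_0) = 48
Natural end conditions: m_0 = m_2 = 0.
Solving the tridiagonal system: m_0 = 0, m_1 = 12, m_2 = 0.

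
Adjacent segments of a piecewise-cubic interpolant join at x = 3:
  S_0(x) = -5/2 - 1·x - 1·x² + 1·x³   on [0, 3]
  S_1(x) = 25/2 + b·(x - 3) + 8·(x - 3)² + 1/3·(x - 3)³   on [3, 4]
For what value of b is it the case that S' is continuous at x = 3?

20

S_0'(x) = -1 - 2·x + 3·x², so S_0'(3) = 20. On the right, S_1'(3) = b, so b = 20.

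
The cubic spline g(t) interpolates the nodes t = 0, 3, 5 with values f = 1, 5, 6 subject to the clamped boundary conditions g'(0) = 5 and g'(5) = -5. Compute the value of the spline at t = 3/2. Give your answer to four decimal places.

4.2188

Write m_i for g''(x_i). With h_i = 3, 2 and divided differences Δ_i = 4/3, 1/2, the continuity of g' gives the tridiagonal system
  3·m_0 + 10·m_1 + 2·m_2 = 6(Δ_1 - Δ_0) = -5
Clamped end conditions give two more equations: 2h_0·m_0 + h_0·m_1 = 6(Δ_0 - g'(0)) = -22 and h_1·m_1 + 2h_1·m_2 = 6(g'(5) - Δ_1) = -33.
Solving: m_0 = -31/6, m_1 = 3, m_2 = -39/4.
On [0, 3], g(t) = 1 + 5·t - 31/12·t² + 49/108·t³.
With t = 3/2: g(3/2) = 135/32.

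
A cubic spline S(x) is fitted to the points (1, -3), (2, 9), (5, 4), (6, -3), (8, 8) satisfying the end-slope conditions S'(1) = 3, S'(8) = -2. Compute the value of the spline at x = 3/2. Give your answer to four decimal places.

Put M_i = S'' at the i-th knot. Here h = (1, 3, 1, 2) and Δ = (12, -5/3, -7, 11/2), so the interior equations h_(i-1)·M_(i-1) + 2(h_(i-1)+h_i)·M_i + h_i·M_(i+1) = 6(Δ_i − Δ_(i-1)) read
  1·M_0 + 8·M_1 + 3·M_2 = 6(Δ_1 - Δ_0) = -82
  3·M_1 + 8·M_2 + 1·M_3 = 6(Δ_2 - Δ_1) = -32
  1·M_2 + 6·M_3 + 2·M_4 = 6(Δ_3 - Δ_2) = 75
Clamped end conditions give two more equations: 2h_0·M_0 + h_0·M_1 = 6(Δ_0 - S'(1)) = 54 and h_3·M_3 + 2h_3·M_4 = 6(S'(8) - Δ_3) = -45.
Solving: M_0 = 3743/110, M_1 = -773/55, M_2 = -79/66, M_3 = 3257/165, M_4 = -13939/660.
On [1, 2], S(x) = -3 + 3·(x - 1) + 3743/220·(x - 1)² - 1763/220·(x - 1)³.
With (x - 1) = 1/2: S(3/2) = 3083/1760.

1.7517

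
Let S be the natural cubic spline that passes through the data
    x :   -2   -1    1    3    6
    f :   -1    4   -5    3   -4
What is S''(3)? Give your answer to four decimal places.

-6.0385

With m_i denoting the second derivative at x_i, h_i = 1, 2, 2, 3, and Δ_i = (y_(i+1) − y_i)/h_i = 5, -9/2, 4, -7/3:
  1·m_0 + 6·m_1 + 2·m_2 = 6(Δ_1 - Δ_0) = -57
  2·m_1 + 8·m_2 + 2·m_3 = 6(Δ_2 - Δ_1) = 51
  2·m_2 + 10·m_3 + 3·m_4 = 6(Δ_3 - Δ_2) = -38
Natural end conditions: m_0 = m_4 = 0.
Solving the tridiagonal system: m_0 = 0, m_1 = -172/13, m_2 = 291/26, m_3 = -157/26, m_4 = 0.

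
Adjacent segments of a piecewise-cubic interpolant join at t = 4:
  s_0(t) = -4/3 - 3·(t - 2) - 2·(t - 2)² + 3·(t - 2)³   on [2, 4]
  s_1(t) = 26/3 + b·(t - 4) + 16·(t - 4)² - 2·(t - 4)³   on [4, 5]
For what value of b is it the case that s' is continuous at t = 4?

25

s_0'(t) = -3 - 4·(t - 2) + 9·(t - 2)², so s_0'(4) = 25. On the right, s_1'(4) = b, so b = 25.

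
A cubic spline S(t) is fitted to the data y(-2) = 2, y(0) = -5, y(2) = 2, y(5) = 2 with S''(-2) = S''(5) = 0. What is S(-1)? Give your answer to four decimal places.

Let M_i = S''(x_i). Step sizes h_i = 2, 2, 3; slopes of the chords Δ_i = (y_(i+1) - y_i)/h_i = -7/2, 7/2, 0.
  2·M_0 + 8·M_1 + 2·M_2 = 6(Δ_1 - Δ_0) = 42
  2·M_1 + 10·M_2 + 3·M_3 = 6(Δ_2 - Δ_1) = -21
Natural end conditions: M_0 = M_3 = 0.
Solving: M_0 = 0, M_1 = 231/38, M_2 = -63/19, M_3 = 0.
On [-2, 0], S(t) = 2 - 105/19·(t + 2) + 0·(t + 2)² + 77/152·(t + 2)³.
With (t + 2) = 1: S(-1) = -459/152.

-3.0197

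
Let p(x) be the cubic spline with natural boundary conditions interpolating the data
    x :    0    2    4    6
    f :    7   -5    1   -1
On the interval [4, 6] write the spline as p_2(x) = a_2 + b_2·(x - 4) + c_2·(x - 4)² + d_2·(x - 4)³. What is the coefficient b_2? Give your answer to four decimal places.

2.3333

Let m_i = p''(x_i). Step sizes h_i = 2, 2, 2; slopes of the chords Δ_i = (y_(i+1) - y_i)/h_i = -6, 3, -1.
  2·m_0 + 8·m_1 + 2·m_2 = 6(Δ_1 - Δ_0) = 54
  2·m_1 + 8·m_2 + 2·m_3 = 6(Δ_2 - Δ_1) = -24
Natural end conditions: m_0 = m_3 = 0.
Solving the tridiagonal system: m_0 = 0, m_1 = 8, m_2 = -5, m_3 = 0.
On [4, 6], with p_2(x) = a_2 + b_2·(x - 4) + c_2·(x - 4)² + d_2·(x - 4)³: c_2 = m_2/2 = -5/2, d_2 = (m_3 - m_2)/(6h_2) = 5/12, b_2 = Δ_2 - h_2(2m_2 + m_3)/6 = 7/3.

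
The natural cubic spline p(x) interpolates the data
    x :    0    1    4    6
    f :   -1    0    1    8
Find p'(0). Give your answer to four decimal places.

With M_i denoting the second derivative at x_i, h_i = 1, 3, 2, and Δ_i = (y_(i+1) − y_i)/h_i = 1, 1/3, 7/2:
  1·M_0 + 8·M_1 + 3·M_2 = 6(Δ_1 - Δ_0) = -4
  3·M_1 + 10·M_2 + 2·M_3 = 6(Δ_2 - Δ_1) = 19
Natural end conditions: M_0 = M_3 = 0.
Forward elimination and back-substitution give M_0 = 0, M_1 = -97/71, M_2 = 164/71, M_3 = 0.
On [0, 1], p'(x) = b_0 + 2c_0·x + 3d_0·x² with b_0 = Δ_0 - h_0(2M_0 + M_1)/6 = 523/426, c_0 = M_0/2 = 0, d_0 = (M_1 - M_0)/(6h_0) = -97/426. So p'(0) = 523/426.

1.2277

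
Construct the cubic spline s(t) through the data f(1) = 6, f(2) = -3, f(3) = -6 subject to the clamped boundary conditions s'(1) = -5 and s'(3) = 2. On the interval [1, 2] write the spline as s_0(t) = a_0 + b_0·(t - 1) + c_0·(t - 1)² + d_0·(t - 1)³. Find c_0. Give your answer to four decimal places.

-8.7500

Let M_i = s''(x_i). Step sizes h_i = 1, 1; slopes of the chords Δ_i = (y_(i+1) - y_i)/h_i = -9, -3.
  1·M_0 + 4·M_1 + 1·M_2 = 6(Δ_1 - Δ_0) = 36
Clamped end conditions give two more equations: 2h_0·M_0 + h_0·M_1 = 6(Δ_0 - s'(1)) = -24 and h_1·M_1 + 2h_1·M_2 = 6(s'(3) - Δ_1) = 30.
Solving the tridiagonal system: M_0 = -35/2, M_1 = 11, M_2 = 19/2.
On [1, 2], with s_0(t) = a_0 + b_0·(t - 1) + c_0·(t - 1)² + d_0·(t - 1)³: c_0 = M_0/2 = -35/4, d_0 = (M_1 - M_0)/(6h_0) = 19/4, b_0 = Δ_0 - h_0(2M_0 + M_1)/6 = -5.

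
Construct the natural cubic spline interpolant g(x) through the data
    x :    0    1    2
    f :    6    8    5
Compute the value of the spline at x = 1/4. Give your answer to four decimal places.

Put M_i = g'' at the i-th knot. Here h = (1, 1) and Δ = (2, -3), so the interior equations h_(i-1)·M_(i-1) + 2(h_(i-1)+h_i)·M_i + h_i·M_(i+1) = 6(Δ_i − Δ_(i-1)) read
  1·M_0 + 4·M_1 + 1·M_2 = 6(Δ_1 - Δ_0) = -30
Natural end conditions: M_0 = M_2 = 0.
Hence M_0 = 0, M_1 = -15/2, M_2 = 0.
On [0, 1], g(x) = 6 + 13/4·x + 0·x² - 5/4·x³.
With x = 1/4: g(1/4) = 1739/256.

6.7930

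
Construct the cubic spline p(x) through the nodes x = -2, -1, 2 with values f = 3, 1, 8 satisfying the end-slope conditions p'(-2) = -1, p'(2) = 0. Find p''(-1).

6

Put m_i = p'' at the i-th knot. Here h = (1, 3) and Δ = (-2, 7/3), so the interior equations h_(i-1)·m_(i-1) + 2(h_(i-1)+h_i)·m_i + h_i·m_(i+1) = 6(Δ_i − Δ_(i-1)) read
  1·m_0 + 8·m_1 + 3·m_2 = 6(Δ_1 - Δ_0) = 26
Clamped end conditions give two more equations: 2h_0·m_0 + h_0·m_1 = 6(Δ_0 - p'(-2)) = -6 and h_1·m_1 + 2h_1·m_2 = 6(p'(2) - Δ_1) = -14.
Forward elimination and back-substitution give m_0 = -6, m_1 = 6, m_2 = -16/3.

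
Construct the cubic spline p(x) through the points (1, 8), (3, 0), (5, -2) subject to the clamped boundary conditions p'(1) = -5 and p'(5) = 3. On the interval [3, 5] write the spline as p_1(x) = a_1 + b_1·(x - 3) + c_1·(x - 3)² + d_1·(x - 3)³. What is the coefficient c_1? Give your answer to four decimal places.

With M_i denoting the second derivative at x_i, h_i = 2, 2, and Δ_i = (y_(i+1) − y_i)/h_i = -4, -1:
  2·M_0 + 8·M_1 + 2·M_2 = 6(Δ_1 - Δ_0) = 18
Clamped end conditions give two more equations: 2h_0·M_0 + h_0·M_1 = 6(Δ_0 - p'(1)) = 6 and h_1·M_1 + 2h_1·M_2 = 6(p'(5) - Δ_1) = 24.
Solving the tridiagonal system: M_0 = 5/4, M_1 = 1/2, M_2 = 23/4.
On [3, 5], with p_1(x) = a_1 + b_1·(x - 3) + c_1·(x - 3)² + d_1·(x - 3)³: c_1 = M_1/2 = 1/4, d_1 = (M_2 - M_1)/(6h_1) = 7/16, b_1 = Δ_1 - h_1(2M_1 + M_2)/6 = -13/4.

0.2500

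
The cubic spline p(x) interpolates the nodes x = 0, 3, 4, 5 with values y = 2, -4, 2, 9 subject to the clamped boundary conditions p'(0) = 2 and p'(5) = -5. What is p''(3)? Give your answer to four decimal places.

7.7241

Write m_i for p''(x_i). With h_i = 3, 1, 1 and divided differences Δ_i = -2, 6, 7, the continuity of p' gives the tridiagonal system
  3·m_0 + 8·m_1 + 1·m_2 = 6(Δ_1 - Δ_0) = 48
  1·m_1 + 4·m_2 + 1·m_3 = 6(Δ_2 - Δ_1) = 6
Clamped end conditions give two more equations: 2h_0·m_0 + h_0·m_1 = 6(Δ_0 - p'(0)) = -24 and h_2·m_2 + 2h_2·m_3 = 6(p'(5) - Δ_2) = -72.
Forward elimination and back-substitution give m_0 = -228/29, m_1 = 224/29, m_2 = 284/29, m_3 = -1186/29.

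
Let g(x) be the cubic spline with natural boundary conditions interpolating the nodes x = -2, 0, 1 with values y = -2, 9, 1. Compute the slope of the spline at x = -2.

Write σ_i for g''(x_i). With h_i = 2, 1 and divided differences Δ_i = 11/2, -8, the continuity of g' gives the tridiagonal system
  2·σ_0 + 6·σ_1 + 1·σ_2 = 6(Δ_1 - Δ_0) = -81
Natural end conditions: σ_0 = σ_2 = 0.
Hence σ_0 = 0, σ_1 = -27/2, σ_2 = 0.
On [-2, 0], g'(x) = b_0 + 2c_0·(x + 2) + 3d_0·(x + 2)² with b_0 = Δ_0 - h_0(2σ_0 + σ_1)/6 = 10, c_0 = σ_0/2 = 0, d_0 = (σ_1 - σ_0)/(6h_0) = -9/8. So g'(-2) = 10.

10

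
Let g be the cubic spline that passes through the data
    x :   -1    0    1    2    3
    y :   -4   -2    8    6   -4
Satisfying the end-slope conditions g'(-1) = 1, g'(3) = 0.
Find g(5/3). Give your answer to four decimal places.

8.6217

Put m_i = g'' at the i-th knot. Here h = (1, 1, 1, 1) and Δ = (2, 10, -2, -10), so the interior equations h_(i-1)·m_(i-1) + 2(h_(i-1)+h_i)·m_i + h_i·m_(i+1) = 6(Δ_i − Δ_(i-1)) read
  1·m_0 + 4·m_1 + 1·m_2 = 6(Δ_1 - Δ_0) = 48
  1·m_1 + 4·m_2 + 1·m_3 = 6(Δ_2 - Δ_1) = -72
  1·m_2 + 4·m_3 + 1·m_4 = 6(Δ_3 - Δ_2) = -48
Clamped end conditions give two more equations: 2h_0·m_0 + h_0·m_1 = 6(Δ_0 - g'(-1)) = 6 and h_3·m_3 + 2h_3·m_4 = 6(g'(3) - Δ_3) = 60.
Solving: m_0 = -169/28, m_1 = 253/14, m_2 = -73/4, m_3 = -239/14, m_4 = 1079/28.
On [1, 2], g(x) = 8 + 97/14·(x - 1) - 73/8·(x - 1)² + 11/56·(x - 1)³.
With (x - 1) = 2/3: g(5/3) = 3259/378.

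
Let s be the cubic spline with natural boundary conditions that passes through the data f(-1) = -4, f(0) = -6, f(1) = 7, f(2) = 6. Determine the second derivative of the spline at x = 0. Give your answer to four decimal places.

29.6000

With M_i denoting the second derivative at x_i, h_i = 1, 1, 1, and Δ_i = (y_(i+1) − y_i)/h_i = -2, 13, -1:
  1·M_0 + 4·M_1 + 1·M_2 = 6(Δ_1 - Δ_0) = 90
  1·M_1 + 4·M_2 + 1·M_3 = 6(Δ_2 - Δ_1) = -84
Natural end conditions: M_0 = M_3 = 0.
Solving the tridiagonal system: M_0 = 0, M_1 = 148/5, M_2 = -142/5, M_3 = 0.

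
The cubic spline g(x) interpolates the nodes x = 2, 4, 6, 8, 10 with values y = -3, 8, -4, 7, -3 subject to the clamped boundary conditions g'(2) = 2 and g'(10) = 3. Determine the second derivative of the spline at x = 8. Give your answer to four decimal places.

With M_i denoting the second derivative at x_i, h_i = 2, 2, 2, 2, and Δ_i = (y_(i+1) − y_i)/h_i = 11/2, -6, 11/2, -5:
  2·M_0 + 8·M_1 + 2·M_2 = 6(Δ_1 - Δ_0) = -69
  2·M_1 + 8·M_2 + 2·M_3 = 6(Δ_2 - Δ_1) = 69
  2·M_2 + 8·M_3 + 2·M_4 = 6(Δ_3 - Δ_2) = -63
Clamped end conditions give two more equations: 2h_0·M_0 + h_0·M_1 = 6(Δ_0 - g'(2)) = 21 and h_3·M_3 + 2h_3·M_4 = 6(g'(10) - Δ_3) = 48.
Hence M_0 = 187/14, M_1 = -227/14, M_2 = 17, M_3 = -121/7, M_4 = 289/14.

-17.2857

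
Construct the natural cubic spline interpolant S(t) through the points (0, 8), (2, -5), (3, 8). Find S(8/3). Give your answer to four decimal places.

2.7037

With σ_i denoting the second derivative at x_i, h_i = 2, 1, and Δ_i = (y_(i+1) − y_i)/h_i = -13/2, 13:
  2·σ_0 + 6·σ_1 + 1·σ_2 = 6(Δ_1 - Δ_0) = 117
Natural end conditions: σ_0 = σ_2 = 0.
Solving the tridiagonal system: σ_0 = 0, σ_1 = 39/2, σ_2 = 0.
On [2, 3], S(t) = -5 + 13/2·(t - 2) + 39/4·(t - 2)² - 13/4·(t - 2)³.
With (t - 2) = 2/3: S(8/3) = 73/27.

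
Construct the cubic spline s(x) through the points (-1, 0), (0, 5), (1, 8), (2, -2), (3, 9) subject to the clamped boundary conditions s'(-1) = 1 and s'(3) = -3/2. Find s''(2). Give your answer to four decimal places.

56.5357

With m_i denoting the second derivative at x_i, h_i = 1, 1, 1, 1, and Δ_i = (y_(i+1) − y_i)/h_i = 5, 3, -10, 11:
  1·m_0 + 4·m_1 + 1·m_2 = 6(Δ_1 - Δ_0) = -12
  1·m_1 + 4·m_2 + 1·m_3 = 6(Δ_2 - Δ_1) = -78
  1·m_2 + 4·m_3 + 1·m_4 = 6(Δ_3 - Δ_2) = 126
Clamped end conditions give two more equations: 2h_0·m_0 + h_0·m_1 = 6(Δ_0 - s'(-1)) = 24 and h_3·m_3 + 2h_3·m_4 = 6(s'(3) - Δ_3) = -75.
Solving the tridiagonal system: m_0 = 589/56, m_1 = 83/28, m_2 = -275/8, m_3 = 1583/28, m_4 = -3683/56.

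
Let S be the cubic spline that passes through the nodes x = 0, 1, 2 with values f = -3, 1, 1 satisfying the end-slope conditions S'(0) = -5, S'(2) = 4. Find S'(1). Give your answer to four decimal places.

3.2500

Put m_i = S'' at the i-th knot. Here h = (1, 1) and Δ = (4, 0), so the interior equations h_(i-1)·m_(i-1) + 2(h_(i-1)+h_i)·m_i + h_i·m_(i+1) = 6(Δ_i − Δ_(i-1)) read
  1·m_0 + 4·m_1 + 1·m_2 = 6(Δ_1 - Δ_0) = -24
Clamped end conditions give two more equations: 2h_0·m_0 + h_0·m_1 = 6(Δ_0 - S'(0)) = 54 and h_1·m_1 + 2h_1·m_2 = 6(S'(2) - Δ_1) = 24.
Hence m_0 = 75/2, m_1 = -21, m_2 = 45/2.
On [1, 2], S'(x) = b_1 + 2c_1·(x - 1) + 3d_1·(x - 1)² with b_1 = Δ_1 - h_1(2m_1 + m_2)/6 = 13/4, c_1 = m_1/2 = -21/2, d_1 = (m_2 - m_1)/(6h_1) = 29/4. So S'(1) = 13/4.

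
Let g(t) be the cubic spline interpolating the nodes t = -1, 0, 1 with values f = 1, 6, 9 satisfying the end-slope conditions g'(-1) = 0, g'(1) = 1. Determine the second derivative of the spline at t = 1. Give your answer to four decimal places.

Let σ_i = g''(x_i). Step sizes h_i = 1, 1; slopes of the chords Δ_i = (y_(i+1) - y_i)/h_i = 5, 3.
  1·σ_0 + 4·σ_1 + 1·σ_2 = 6(Δ_1 - Δ_0) = -12
Clamped end conditions give two more equations: 2h_0·σ_0 + h_0·σ_1 = 6(Δ_0 - g'(-1)) = 30 and h_1·σ_1 + 2h_1·σ_2 = 6(g'(1) - Δ_1) = -12.
Hence σ_0 = 37/2, σ_1 = -7, σ_2 = -5/2.

-2.5000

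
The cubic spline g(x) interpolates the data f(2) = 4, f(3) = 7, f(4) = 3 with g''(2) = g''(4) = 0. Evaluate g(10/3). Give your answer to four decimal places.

6.3148

Put m_i = g'' at the i-th knot. Here h = (1, 1) and Δ = (3, -4), so the interior equations h_(i-1)·m_(i-1) + 2(h_(i-1)+h_i)·m_i + h_i·m_(i+1) = 6(Δ_i − Δ_(i-1)) read
  1·m_0 + 4·m_1 + 1·m_2 = 6(Δ_1 - Δ_0) = -42
Natural end conditions: m_0 = m_2 = 0.
Hence m_0 = 0, m_1 = -21/2, m_2 = 0.
On [3, 4], g(x) = 7 - 1/2·(x - 3) - 21/4·(x - 3)² + 7/4·(x - 3)³.
With (x - 3) = 1/3: g(10/3) = 341/54.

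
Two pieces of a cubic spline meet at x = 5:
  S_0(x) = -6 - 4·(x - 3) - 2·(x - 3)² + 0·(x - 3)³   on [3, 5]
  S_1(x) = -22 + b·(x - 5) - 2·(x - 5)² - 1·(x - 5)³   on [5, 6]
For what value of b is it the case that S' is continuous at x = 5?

-12

S_0'(x) = -4 - 4·(x - 3) + 0·(x - 3)², so S_0'(5) = -12. On the right, S_1'(5) = b, so b = -12.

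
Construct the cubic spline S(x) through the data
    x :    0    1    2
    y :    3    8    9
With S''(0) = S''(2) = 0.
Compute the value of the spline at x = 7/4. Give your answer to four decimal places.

With M_i denoting the second derivative at x_i, h_i = 1, 1, and Δ_i = (y_(i+1) − y_i)/h_i = 5, 1:
  1·M_0 + 4·M_1 + 1·M_2 = 6(Δ_1 - Δ_0) = -24
Natural end conditions: M_0 = M_2 = 0.
Solving the tridiagonal system: M_0 = 0, M_1 = -6, M_2 = 0.
On [1, 2], S(x) = 8 + 3·(x - 1) - 3·(x - 1)² + 1·(x - 1)³.
With (x - 1) = 3/4: S(7/4) = 575/64.

8.9844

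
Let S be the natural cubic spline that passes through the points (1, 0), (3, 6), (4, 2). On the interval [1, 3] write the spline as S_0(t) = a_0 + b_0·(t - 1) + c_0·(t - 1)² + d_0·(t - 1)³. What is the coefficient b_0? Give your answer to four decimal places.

Put m_i = S'' at the i-th knot. Here h = (2, 1) and Δ = (3, -4), so the interior equations h_(i-1)·m_(i-1) + 2(h_(i-1)+h_i)·m_i + h_i·m_(i+1) = 6(Δ_i − Δ_(i-1)) read
  2·m_0 + 6·m_1 + 1·m_2 = 6(Δ_1 - Δ_0) = -42
Natural end conditions: m_0 = m_2 = 0.
Hence m_0 = 0, m_1 = -7, m_2 = 0.
On [1, 3], with S_0(t) = a_0 + b_0·(t - 1) + c_0·(t - 1)² + d_0·(t - 1)³: c_0 = m_0/2 = 0, d_0 = (m_1 - m_0)/(6h_0) = -7/12, b_0 = Δ_0 - h_0(2m_0 + m_1)/6 = 16/3.

5.3333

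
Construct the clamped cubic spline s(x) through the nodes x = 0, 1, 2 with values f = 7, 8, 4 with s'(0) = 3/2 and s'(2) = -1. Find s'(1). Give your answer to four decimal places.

-2.3750

With M_i denoting the second derivative at x_i, h_i = 1, 1, and Δ_i = (y_(i+1) − y_i)/h_i = 1, -4:
  1·M_0 + 4·M_1 + 1·M_2 = 6(Δ_1 - Δ_0) = -30
Clamped end conditions give two more equations: 2h_0·M_0 + h_0·M_1 = 6(Δ_0 - s'(0)) = -3 and h_1·M_1 + 2h_1·M_2 = 6(s'(2) - Δ_1) = 18.
Hence M_0 = 19/4, M_1 = -25/2, M_2 = 61/4.
On [1, 2], s'(x) = b_1 + 2c_1·(x - 1) + 3d_1·(x - 1)² with b_1 = Δ_1 - h_1(2M_1 + M_2)/6 = -19/8, c_1 = M_1/2 = -25/4, d_1 = (M_2 - M_1)/(6h_1) = 37/8. So s'(1) = -19/8.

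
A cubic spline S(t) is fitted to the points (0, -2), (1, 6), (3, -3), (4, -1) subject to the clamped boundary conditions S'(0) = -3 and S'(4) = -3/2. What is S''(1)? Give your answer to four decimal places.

Let m_i = S''(x_i). Step sizes h_i = 1, 2, 1; slopes of the chords Δ_i = (y_(i+1) - y_i)/h_i = 8, -9/2, 2.
  1·m_0 + 6·m_1 + 2·m_2 = 6(Δ_1 - Δ_0) = -75
  2·m_1 + 6·m_2 + 1·m_3 = 6(Δ_2 - Δ_1) = 39
Clamped end conditions give two more equations: 2h_0·m_0 + h_0·m_1 = 6(Δ_0 - S'(0)) = 66 and h_2·m_2 + 2h_2·m_3 = 6(S'(4) - Δ_2) = -21.
Solving: m_0 = 231/5, m_1 = -132/5, m_2 = 93/5, m_3 = -99/5.

-26.4000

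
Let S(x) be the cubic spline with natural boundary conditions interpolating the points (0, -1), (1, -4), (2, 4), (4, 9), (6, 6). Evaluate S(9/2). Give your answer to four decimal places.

8.4531

Let m_i = S''(x_i). Step sizes h_i = 1, 1, 2, 2; slopes of the chords Δ_i = (y_(i+1) - y_i)/h_i = -3, 8, 5/2, -3/2.
  1·m_0 + 4·m_1 + 1·m_2 = 6(Δ_1 - Δ_0) = 66
  1·m_1 + 6·m_2 + 2·m_3 = 6(Δ_2 - Δ_1) = -33
  2·m_2 + 8·m_3 + 2·m_4 = 6(Δ_3 - Δ_2) = -24
Natural end conditions: m_0 = m_4 = 0.
Forward elimination and back-substitution give m_0 = 0, m_1 = 130/7, m_2 = -58/7, m_3 = -13/14, m_4 = 0.
On [4, 6], S(x) = 9 - 37/42·(x - 4) - 13/28·(x - 4)² + 13/168·(x - 4)³.
With (x - 4) = 1/2: S(9/2) = 541/64.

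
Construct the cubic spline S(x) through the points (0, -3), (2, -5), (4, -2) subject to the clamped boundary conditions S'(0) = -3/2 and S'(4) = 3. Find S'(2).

0

Let m_i = S''(x_i). Step sizes h_i = 2, 2; slopes of the chords Δ_i = (y_(i+1) - y_i)/h_i = -1, 3/2.
  2·m_0 + 8·m_1 + 2·m_2 = 6(Δ_1 - Δ_0) = 15
Clamped end conditions give two more equations: 2h_0·m_0 + h_0·m_1 = 6(Δ_0 - S'(0)) = 3 and h_1·m_1 + 2h_1·m_2 = 6(S'(4) - Δ_1) = 9.
Solving the tridiagonal system: m_0 = 0, m_1 = 3/2, m_2 = 3/2.
On [2, 4], S'(x) = b_1 + 2c_1·(x - 2) + 3d_1·(x - 2)² with b_1 = Δ_1 - h_1(2m_1 + m_2)/6 = 0, c_1 = m_1/2 = 3/4, d_1 = (m_2 - m_1)/(6h_1) = 0. So S'(2) = 0.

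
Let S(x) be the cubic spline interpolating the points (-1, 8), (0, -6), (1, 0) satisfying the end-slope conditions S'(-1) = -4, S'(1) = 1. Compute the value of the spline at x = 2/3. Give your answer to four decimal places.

Put σ_i = S'' at the i-th knot. Here h = (1, 1) and Δ = (-14, 6), so the interior equations h_(i-1)·σ_(i-1) + 2(h_(i-1)+h_i)·σ_i + h_i·σ_(i+1) = 6(Δ_i − Δ_(i-1)) read
  1·σ_0 + 4·σ_1 + 1·σ_2 = 6(Δ_1 - Δ_0) = 120
Clamped end conditions give two more equations: 2h_0·σ_0 + h_0·σ_1 = 6(Δ_0 - S'(-1)) = -60 and h_1·σ_1 + 2h_1·σ_2 = 6(S'(1) - Δ_1) = -30.
Solving the tridiagonal system: σ_0 = -115/2, σ_1 = 55, σ_2 = -85/2.
On [0, 1], S(x) = -6 - 21/4·x + 55/2·x² - 65/4·x³.
With x = 2/3: S(2/3) = -113/54.

-2.0926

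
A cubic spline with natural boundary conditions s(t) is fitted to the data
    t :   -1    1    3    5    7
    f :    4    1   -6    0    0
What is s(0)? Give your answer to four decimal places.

3.2902

With σ_i denoting the second derivative at x_i, h_i = 2, 2, 2, 2, and Δ_i = (y_(i+1) − y_i)/h_i = -3/2, -7/2, 3, 0:
  2·σ_0 + 8·σ_1 + 2·σ_2 = 6(Δ_1 - Δ_0) = -12
  2·σ_1 + 8·σ_2 + 2·σ_3 = 6(Δ_2 - Δ_1) = 39
  2·σ_2 + 8·σ_3 + 2·σ_4 = 6(Δ_3 - Δ_2) = -18
Natural end conditions: σ_0 = σ_4 = 0.
Solving the tridiagonal system: σ_0 = 0, σ_1 = -177/56, σ_2 = 93/14, σ_3 = -219/56, σ_4 = 0.
On [-1, 1], s(t) = 4 - 25/56·(t + 1) + 0·(t + 1)² - 59/224·(t + 1)³.
With (t + 1) = 1: s(0) = 737/224.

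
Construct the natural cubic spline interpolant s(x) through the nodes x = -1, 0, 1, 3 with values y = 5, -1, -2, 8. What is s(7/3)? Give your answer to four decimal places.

Put M_i = s'' at the i-th knot. Here h = (1, 1, 2) and Δ = (-6, -1, 5), so the interior equations h_(i-1)·M_(i-1) + 2(h_(i-1)+h_i)·M_i + h_i·M_(i+1) = 6(Δ_i − Δ_(i-1)) read
  1·M_0 + 4·M_1 + 1·M_2 = 6(Δ_1 - Δ_0) = 30
  1·M_1 + 6·M_2 + 2·M_3 = 6(Δ_2 - Δ_1) = 36
Natural end conditions: M_0 = M_3 = 0.
Hence M_0 = 0, M_1 = 144/23, M_2 = 114/23, M_3 = 0.
On [1, 3], s(x) = -2 + 39/23·(x - 1) + 57/23·(x - 1)² - 19/46·(x - 1)³.
With (x - 1) = 4/3: s(7/3) = 2290/621.

3.6876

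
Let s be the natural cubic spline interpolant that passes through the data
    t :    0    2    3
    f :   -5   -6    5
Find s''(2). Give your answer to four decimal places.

With M_i denoting the second derivative at x_i, h_i = 2, 1, and Δ_i = (y_(i+1) − y_i)/h_i = -1/2, 11:
  2·M_0 + 6·M_1 + 1·M_2 = 6(Δ_1 - Δ_0) = 69
Natural end conditions: M_0 = M_2 = 0.
Forward elimination and back-substitution give M_0 = 0, M_1 = 23/2, M_2 = 0.

11.5000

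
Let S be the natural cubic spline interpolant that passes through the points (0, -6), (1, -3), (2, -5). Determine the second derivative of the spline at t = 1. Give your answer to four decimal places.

-7.5000

Let M_i = S''(x_i). Step sizes h_i = 1, 1; slopes of the chords Δ_i = (y_(i+1) - y_i)/h_i = 3, -2.
  1·M_0 + 4·M_1 + 1·M_2 = 6(Δ_1 - Δ_0) = -30
Natural end conditions: M_0 = M_2 = 0.
Solving: M_0 = 0, M_1 = -15/2, M_2 = 0.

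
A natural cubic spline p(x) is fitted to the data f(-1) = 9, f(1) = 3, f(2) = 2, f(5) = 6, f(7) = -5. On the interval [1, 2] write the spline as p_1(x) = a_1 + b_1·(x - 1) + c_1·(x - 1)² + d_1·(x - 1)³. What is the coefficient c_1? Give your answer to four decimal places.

0.7079

Put m_i = p'' at the i-th knot. Here h = (2, 1, 3, 2) and Δ = (-3, -1, 4/3, -11/2), so the interior equations h_(i-1)·m_(i-1) + 2(h_(i-1)+h_i)·m_i + h_i·m_(i+1) = 6(Δ_i − Δ_(i-1)) read
  2·m_0 + 6·m_1 + 1·m_2 = 6(Δ_1 - Δ_0) = 12
  1·m_1 + 8·m_2 + 3·m_3 = 6(Δ_2 - Δ_1) = 14
  3·m_2 + 10·m_3 + 2·m_4 = 6(Δ_3 - Δ_2) = -41
Natural end conditions: m_0 = m_4 = 0.
Forward elimination and back-substitution give m_0 = 0, m_1 = 589/416, m_2 = 729/208, m_3 = -2143/416, m_4 = 0.
On [1, 2], with p_1(x) = a_1 + b_1·(x - 1) + c_1·(x - 1)² + d_1·(x - 1)³: c_1 = m_1/2 = 589/832, d_1 = (m_2 - m_1)/(6h_1) = 869/2496, b_1 = Δ_1 - h_1(2m_1 + m_2)/6 = -1283/624.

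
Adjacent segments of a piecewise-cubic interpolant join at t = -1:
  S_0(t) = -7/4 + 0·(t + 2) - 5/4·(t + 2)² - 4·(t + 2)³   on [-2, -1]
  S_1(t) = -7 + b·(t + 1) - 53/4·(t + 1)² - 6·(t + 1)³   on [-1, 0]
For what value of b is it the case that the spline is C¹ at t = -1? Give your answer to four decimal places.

S_0'(t) = 0 - 5/2·(t + 2) - 12·(t + 2)², so S_0'(-1) = -29/2. On the right, S_1'(-1) = b, so b = -29/2.

-14.5000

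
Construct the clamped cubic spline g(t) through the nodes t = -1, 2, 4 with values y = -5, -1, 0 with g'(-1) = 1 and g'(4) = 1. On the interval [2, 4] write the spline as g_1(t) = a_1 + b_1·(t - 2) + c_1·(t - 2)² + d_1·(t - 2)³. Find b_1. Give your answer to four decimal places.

0.7500

With σ_i denoting the second derivative at x_i, h_i = 3, 2, and Δ_i = (y_(i+1) − y_i)/h_i = 4/3, 1/2:
  3·σ_0 + 10·σ_1 + 2·σ_2 = 6(Δ_1 - Δ_0) = -5
Clamped end conditions give two more equations: 2h_0·σ_0 + h_0·σ_1 = 6(Δ_0 - g'(-1)) = 2 and h_1·σ_1 + 2h_1·σ_2 = 6(g'(4) - Δ_1) = 3.
Forward elimination and back-substitution give σ_0 = 5/6, σ_1 = -1, σ_2 = 5/4.
On [2, 4], with g_1(t) = a_1 + b_1·(t - 2) + c_1·(t - 2)² + d_1·(t - 2)³: c_1 = σ_1/2 = -1/2, d_1 = (σ_2 - σ_1)/(6h_1) = 3/16, b_1 = Δ_1 - h_1(2σ_1 + σ_2)/6 = 3/4.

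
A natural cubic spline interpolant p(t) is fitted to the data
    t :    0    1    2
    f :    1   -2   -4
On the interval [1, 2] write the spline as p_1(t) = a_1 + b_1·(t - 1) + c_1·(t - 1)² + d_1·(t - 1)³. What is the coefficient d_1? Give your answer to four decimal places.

-0.2500

Let M_i = p''(x_i). Step sizes h_i = 1, 1; slopes of the chords Δ_i = (y_(i+1) - y_i)/h_i = -3, -2.
  1·M_0 + 4·M_1 + 1·M_2 = 6(Δ_1 - Δ_0) = 6
Natural end conditions: M_0 = M_2 = 0.
Solving the tridiagonal system: M_0 = 0, M_1 = 3/2, M_2 = 0.
On [1, 2], with p_1(t) = a_1 + b_1·(t - 1) + c_1·(t - 1)² + d_1·(t - 1)³: c_1 = M_1/2 = 3/4, d_1 = (M_2 - M_1)/(6h_1) = -1/4, b_1 = Δ_1 - h_1(2M_1 + M_2)/6 = -5/2.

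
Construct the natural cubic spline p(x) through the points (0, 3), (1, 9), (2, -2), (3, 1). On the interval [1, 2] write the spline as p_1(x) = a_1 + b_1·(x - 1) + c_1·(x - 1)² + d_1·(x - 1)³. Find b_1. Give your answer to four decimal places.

Put M_i = p'' at the i-th knot. Here h = (1, 1, 1) and Δ = (6, -11, 3), so the interior equations h_(i-1)·M_(i-1) + 2(h_(i-1)+h_i)·M_i + h_i·M_(i+1) = 6(Δ_i − Δ_(i-1)) read
  1·M_0 + 4·M_1 + 1·M_2 = 6(Δ_1 - Δ_0) = -102
  1·M_1 + 4·M_2 + 1·M_3 = 6(Δ_2 - Δ_1) = 84
Natural end conditions: M_0 = M_3 = 0.
Hence M_0 = 0, M_1 = -164/5, M_2 = 146/5, M_3 = 0.
On [1, 2], with p_1(x) = a_1 + b_1·(x - 1) + c_1·(x - 1)² + d_1·(x - 1)³: c_1 = M_1/2 = -82/5, d_1 = (M_2 - M_1)/(6h_1) = 31/3, b_1 = Δ_1 - h_1(2M_1 + M_2)/6 = -74/15.

-4.9333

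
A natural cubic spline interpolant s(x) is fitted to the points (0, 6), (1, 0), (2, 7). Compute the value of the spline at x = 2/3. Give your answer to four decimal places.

With M_i denoting the second derivative at x_i, h_i = 1, 1, and Δ_i = (y_(i+1) − y_i)/h_i = -6, 7:
  1·M_0 + 4·M_1 + 1·M_2 = 6(Δ_1 - Δ_0) = 78
Natural end conditions: M_0 = M_2 = 0.
Solving the tridiagonal system: M_0 = 0, M_1 = 39/2, M_2 = 0.
On [0, 1], s(x) = 6 - 37/4·x + 0·x² + 13/4·x³.
With x = 2/3: s(2/3) = 43/54.

0.7963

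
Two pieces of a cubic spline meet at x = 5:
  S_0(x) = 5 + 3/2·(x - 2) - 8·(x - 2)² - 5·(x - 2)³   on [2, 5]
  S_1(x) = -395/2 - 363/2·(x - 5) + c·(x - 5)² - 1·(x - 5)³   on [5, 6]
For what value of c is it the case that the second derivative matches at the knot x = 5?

-53

S_0''(x) = -16 - 30·(x - 2), so S_0''(5) = -106. On the right, S_1''(5) = 2c, so c = -53.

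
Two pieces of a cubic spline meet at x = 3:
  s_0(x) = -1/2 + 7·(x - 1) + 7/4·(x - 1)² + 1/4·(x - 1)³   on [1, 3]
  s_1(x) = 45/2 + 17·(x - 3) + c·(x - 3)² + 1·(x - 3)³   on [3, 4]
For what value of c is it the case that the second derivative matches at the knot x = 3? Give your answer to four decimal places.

s_0''(x) = 7/2 + 3/2·(x - 1), so s_0''(3) = 13/2. On the right, s_1''(3) = 2c, so c = 13/4.

3.2500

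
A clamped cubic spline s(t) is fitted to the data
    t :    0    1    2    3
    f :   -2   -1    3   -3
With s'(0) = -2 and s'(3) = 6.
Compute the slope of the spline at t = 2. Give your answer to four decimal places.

Let σ_i = s''(x_i). Step sizes h_i = 1, 1, 1; slopes of the chords Δ_i = (y_(i+1) - y_i)/h_i = 1, 4, -6.
  1·σ_0 + 4·σ_1 + 1·σ_2 = 6(Δ_1 - Δ_0) = 18
  1·σ_1 + 4·σ_2 + 1·σ_3 = 6(Δ_2 - Δ_1) = -60
Clamped end conditions give two more equations: 2h_0·σ_0 + h_0·σ_1 = 6(Δ_0 - s'(0)) = 18 and h_2·σ_2 + 2h_2·σ_3 = 6(s'(3) - Δ_2) = 72.
Hence σ_0 = 10/3, σ_1 = 34/3, σ_2 = -92/3, σ_3 = 154/3.
On [2, 3], s'(t) = b_2 + 2c_2·(t - 2) + 3d_2·(t - 2)² with b_2 = Δ_2 - h_2(2σ_2 + σ_3)/6 = -13/3, c_2 = σ_2/2 = -46/3, d_2 = (σ_3 - σ_2)/(6h_2) = 41/3. So s'(2) = -13/3.

-4.3333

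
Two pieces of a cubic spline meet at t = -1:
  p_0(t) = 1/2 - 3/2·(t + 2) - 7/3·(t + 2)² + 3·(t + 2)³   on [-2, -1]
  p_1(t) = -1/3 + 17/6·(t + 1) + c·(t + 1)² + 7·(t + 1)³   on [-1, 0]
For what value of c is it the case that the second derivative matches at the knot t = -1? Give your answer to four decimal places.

p_0''(t) = -14/3 + 18·(t + 2), so p_0''(-1) = 40/3. On the right, p_1''(-1) = 2c, so c = 20/3.

6.6667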